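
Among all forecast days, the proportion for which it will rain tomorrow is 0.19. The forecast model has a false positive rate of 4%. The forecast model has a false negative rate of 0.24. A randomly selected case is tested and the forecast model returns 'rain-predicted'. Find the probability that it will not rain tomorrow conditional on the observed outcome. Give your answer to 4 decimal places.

Write H for 'it will rain tomorrow'. Prior odds H:¬H = 0.19/0.81 = 0.23457. For the 'rain-predicted' outcome, the likelihood ratio is 0.76/0.04 = 19.000.
Posterior odds = 0.23457 × 19.000 = 4.4568, so P(H|E) = 4.4568/(1+4.4568) = 0.8167. Then P(¬H|E) = 1 − 0.8167 = 0.1833.

P(¬H | E) ≈ 0.1833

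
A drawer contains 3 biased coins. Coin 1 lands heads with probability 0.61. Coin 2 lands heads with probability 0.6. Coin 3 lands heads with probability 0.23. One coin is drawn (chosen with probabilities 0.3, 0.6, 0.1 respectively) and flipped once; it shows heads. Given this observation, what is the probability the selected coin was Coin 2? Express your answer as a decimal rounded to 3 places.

Tabulate prior·likelihood by source: [1] prior 0.3, lik 0.61, product 0.1830; [2] prior 0.6, lik 0.6, product 0.3600; [3] prior 0.1, lik 0.23, product 0.02300.
Normalizing constant = 0.56600; the posterior for Coin 2 is its product over the sum, 0.3600/0.56600 = 0.636.

Posterior probability ≈ 0.636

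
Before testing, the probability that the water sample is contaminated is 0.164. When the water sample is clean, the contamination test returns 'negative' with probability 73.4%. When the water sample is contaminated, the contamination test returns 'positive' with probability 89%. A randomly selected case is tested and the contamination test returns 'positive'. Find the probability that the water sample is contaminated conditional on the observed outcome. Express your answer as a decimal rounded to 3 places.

Let H be the event that the water sample is contaminated. P(H) = 0.164, so P(¬H) = 0.836. With E the 'positive' result, P(E|H) = 0.89 and P(E|¬H) = 0.266.
P(E) = 0.89·0.164 + 0.266·0.836 = 0.14596 + 0.22238 = 0.36834.
By Bayes' theorem, P(H|E) = 0.14596 / 0.36834 = 0.396.

P(H | E) ≈ 0.396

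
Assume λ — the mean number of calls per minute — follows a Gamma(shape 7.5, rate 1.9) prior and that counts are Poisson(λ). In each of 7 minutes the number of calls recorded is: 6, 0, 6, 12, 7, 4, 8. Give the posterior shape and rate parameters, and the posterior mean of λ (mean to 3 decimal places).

Posterior: Gamma(shape=50.5, rate=8.9); mean ≈ 5.674

The Poisson likelihood adds the total count to the shape and the number of exposure periods to the rate. Here ∑xᵢ = 43 and n = 7, so shape 7.5→50.5 and rate 1.9→8.9.
E[λ | data] = 50.5/8.9 = 5.674.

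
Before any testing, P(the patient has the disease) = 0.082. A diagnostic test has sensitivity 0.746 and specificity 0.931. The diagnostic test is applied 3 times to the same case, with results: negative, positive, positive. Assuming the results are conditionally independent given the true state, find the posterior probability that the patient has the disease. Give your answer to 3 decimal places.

Posterior P(H) ≈ 0.740

Let H be the event that the patient has the disease; start with P(H) = 0.082. P('positive'|H) = 0.746, P('positive'|¬H) = 0.069.
Update on result 1 ('negative'): P(H) ← 0.254·0.0820 / (0.254·0.0820 + 0.931·0.9180) = 0.020828/0.87549 = 0.0238.
Update on result 2 ('positive'): P(H) ← 0.746·0.0238 / (0.746·0.0238 + 0.069·0.9762) = 0.017748/0.085106 = 0.2085.
Update on result 3 ('positive'): P(H) ← 0.746·0.2085 / (0.746·0.2085 + 0.069·0.7915) = 0.15557/0.21018 = 0.7402.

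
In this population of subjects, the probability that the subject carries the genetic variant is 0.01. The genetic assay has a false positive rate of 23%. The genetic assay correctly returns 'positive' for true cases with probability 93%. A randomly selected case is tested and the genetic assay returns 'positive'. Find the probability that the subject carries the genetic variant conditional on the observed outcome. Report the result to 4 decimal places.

Write H for 'the subject carries the genetic variant'. Prior odds H:¬H = 0.01/0.99 = 0.010101. For the 'positive' outcome, the likelihood ratio is 0.93/0.23 = 4.0435.
Posterior odds = 0.010101 × 4.0435 = 0.040843, so P(H|E) = 0.040843/(1+0.040843) = 0.0392.

P(H | E) ≈ 0.0392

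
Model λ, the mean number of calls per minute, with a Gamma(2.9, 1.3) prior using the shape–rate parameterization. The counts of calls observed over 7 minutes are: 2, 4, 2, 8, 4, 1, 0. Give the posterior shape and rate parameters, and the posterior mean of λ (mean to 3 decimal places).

Posterior: Gamma(shape=23.9, rate=8.3); mean ≈ 2.880

Total count ∑xᵢ = 21 over n = 7 minutes.
Gamma is conjugate to the Poisson likelihood: posterior is Gamma(shape = 2.9+21 = 23.9, rate = 1.3+7 = 8.3).
E[λ | data] = 23.9/8.3 = 2.880.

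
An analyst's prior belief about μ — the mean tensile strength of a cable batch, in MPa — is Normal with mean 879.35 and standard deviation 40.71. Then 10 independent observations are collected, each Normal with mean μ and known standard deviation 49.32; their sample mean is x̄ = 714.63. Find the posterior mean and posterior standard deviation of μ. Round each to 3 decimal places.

Posterior mean ≈ 735.712; posterior SD ≈ 14.564

With known σ, the Normal prior is conjugate. Weight on the data is w = (n/σ²)/(n/σ² + 1/τ₀²) = 0.00411106/(0.00411106+0.00060339) = 0.87201.
Posterior mean = w·x̄ + (1−w)·μ₀ = 0.87201·714.63 + 0.12799·879.35 = 735.712. Posterior variance = 1/(0.00411106+0.00060339) = 212.114, so SD = 14.564.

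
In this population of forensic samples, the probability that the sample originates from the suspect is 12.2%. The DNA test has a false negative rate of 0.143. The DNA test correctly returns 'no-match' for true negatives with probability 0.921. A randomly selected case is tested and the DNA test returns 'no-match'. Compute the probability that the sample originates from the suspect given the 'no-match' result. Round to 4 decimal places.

Write H for 'the sample originates from the suspect'. Prior odds H:¬H = 0.122/0.878 = 0.13895. For the 'no-match' outcome, the likelihood ratio is 0.143/0.921 = 0.15527.
Posterior odds = 0.13895 × 0.15527 = 0.021575, so P(H|E) = 0.021575/(1+0.021575) = 0.0211.

P(H | E) ≈ 0.0211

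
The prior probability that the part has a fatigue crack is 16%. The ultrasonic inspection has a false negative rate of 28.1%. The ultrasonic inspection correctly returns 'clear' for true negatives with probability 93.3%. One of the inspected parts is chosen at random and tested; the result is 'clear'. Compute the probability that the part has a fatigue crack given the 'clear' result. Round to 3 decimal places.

Write H for 'the part has a fatigue crack'. Prior odds H:¬H = 0.16/0.84 = 0.19048. For the 'clear' outcome, the likelihood ratio is 0.281/0.933 = 0.30118.
Posterior odds = 0.19048 × 0.30118 = 0.057367, so P(H|E) = 0.057367/(1+0.057367) = 0.054.

P(H | E) ≈ 0.054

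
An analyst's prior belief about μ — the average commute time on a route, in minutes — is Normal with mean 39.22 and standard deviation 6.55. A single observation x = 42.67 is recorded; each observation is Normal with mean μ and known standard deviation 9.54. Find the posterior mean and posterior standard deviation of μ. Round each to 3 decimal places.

Posterior mean ≈ 40.325; posterior SD ≈ 5.400

Prior precision 1/τ₀² = 1/6.55² = 0.0233087; data precision n/σ² = 1/9.54² = 0.0109876.
Posterior precision = 0.0233087 + 0.0109876 = 0.0342963, giving posterior SD = 1/√0.0342963 = 5.400.
Posterior mean = (0.0233087·39.22 + 0.0109876·42.67) / 0.0342963 = 40.325.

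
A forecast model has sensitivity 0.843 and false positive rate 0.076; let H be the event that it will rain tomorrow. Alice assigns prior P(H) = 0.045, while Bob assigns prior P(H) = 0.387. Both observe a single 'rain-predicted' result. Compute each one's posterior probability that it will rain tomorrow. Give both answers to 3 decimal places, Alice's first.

Alice: 0.343; Bob: 0.875

The likelihood ratio for a 'rain-predicted' result is 0.843/0.076 = 11.092.
Alice: prior odds 0.045/0.955 = 0.047120; posterior odds 0.52266; posterior probability 0.343.
Bob: prior odds 0.387/0.613 = 0.63132; posterior odds 7.0027; posterior probability 0.875.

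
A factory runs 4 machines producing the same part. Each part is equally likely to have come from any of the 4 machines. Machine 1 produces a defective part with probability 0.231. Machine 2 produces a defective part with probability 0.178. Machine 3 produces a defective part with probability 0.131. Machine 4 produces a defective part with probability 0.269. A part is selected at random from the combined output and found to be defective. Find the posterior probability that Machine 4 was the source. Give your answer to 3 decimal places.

Posterior probability ≈ 0.333

P(defective|M1) = 0.231; P(defective|M2) = 0.178; P(defective|M3) = 0.131; P(defective|M4) = 0.269.
Prior × likelihood for each source: 0.25·0.231=0.05775, 0.25·0.178=0.04450, 0.25·0.131=0.03275, 0.25·0.269=0.06725. Summing gives P(defective) = 0.20225.
P(Machine 4 | defective) = 0.06725 / 0.20225 = 0.333.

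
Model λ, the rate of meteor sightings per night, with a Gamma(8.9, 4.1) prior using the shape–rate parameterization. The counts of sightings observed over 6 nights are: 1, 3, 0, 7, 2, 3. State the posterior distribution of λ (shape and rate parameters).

Posterior: Gamma(shape=24.9, rate=10.1)

The Poisson likelihood adds the total count to the shape and the number of exposure periods to the rate. Here ∑xᵢ = 16 and n = 6, so shape 8.9→24.9 and rate 4.1→10.1.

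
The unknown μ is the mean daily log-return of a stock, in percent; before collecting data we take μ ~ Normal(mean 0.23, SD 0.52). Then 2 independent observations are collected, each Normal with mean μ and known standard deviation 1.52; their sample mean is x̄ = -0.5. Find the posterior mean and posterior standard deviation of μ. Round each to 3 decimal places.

Prior precision 1/τ₀² = 1/0.52² = 3.69822; data precision n/σ² = 2/1.52² = 0.865651.
Posterior precision = 3.69822 + 0.865651 = 4.56388, giving posterior SD = 1/√4.56388 = 0.468.
Posterior mean = (3.69822·0.23 + 0.865651·-0.5) / 4.56388 = 0.092.

Posterior mean ≈ 0.092; posterior SD ≈ 0.468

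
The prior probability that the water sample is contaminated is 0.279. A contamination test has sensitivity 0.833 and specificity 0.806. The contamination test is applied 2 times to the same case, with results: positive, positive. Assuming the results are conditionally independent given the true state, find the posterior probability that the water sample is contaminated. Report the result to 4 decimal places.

Posterior P(H) ≈ 0.8771

With H the event that the water sample is contaminated, the joint likelihood of the observed sequence is P(data|H) = 0.833·0.833 = 0.69389 and P(data|¬H) = 0.194·0.194 = 0.037636.
Bayes: P(H|data) = 0.279·0.69389 / (0.279·0.69389 + 0.721·0.037636) = 0.19360/0.22073 = 0.8771.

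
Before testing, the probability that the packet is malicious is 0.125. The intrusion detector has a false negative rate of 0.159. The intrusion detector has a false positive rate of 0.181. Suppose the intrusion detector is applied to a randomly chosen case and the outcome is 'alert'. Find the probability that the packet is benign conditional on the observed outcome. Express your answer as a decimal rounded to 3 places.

Let H be the event that the packet is malicious. P(H) = 0.125, so P(¬H) = 0.875. With E the 'alert' result, P(E|H) = 0.841 and P(E|¬H) = 0.181.
P(E) = 0.841·0.125 + 0.181·0.875 = 0.10512 + 0.15837 = 0.26350.
By Bayes' theorem, P(H|E) = 0.10512 / 0.26350 = 0.399. Hence P(¬H|E) = 1 − 0.399 = 0.601.

P(¬H | E) ≈ 0.601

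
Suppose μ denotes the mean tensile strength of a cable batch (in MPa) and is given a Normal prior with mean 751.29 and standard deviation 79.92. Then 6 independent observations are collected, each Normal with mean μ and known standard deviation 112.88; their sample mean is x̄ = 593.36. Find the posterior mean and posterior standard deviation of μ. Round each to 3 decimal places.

Prior precision 1/τ₀² = 1/79.92² = 0.00015656; data precision n/σ² = 6/112.88² = 0.00047089.
Posterior precision = 0.00015656 + 0.00047089 = 0.00062745, giving posterior SD = 1/√0.00062745 = 39.922.
Posterior mean = (0.00015656·751.29 + 0.00047089·593.36) / 0.00062745 = 632.767.

Posterior mean ≈ 632.767; posterior SD ≈ 39.922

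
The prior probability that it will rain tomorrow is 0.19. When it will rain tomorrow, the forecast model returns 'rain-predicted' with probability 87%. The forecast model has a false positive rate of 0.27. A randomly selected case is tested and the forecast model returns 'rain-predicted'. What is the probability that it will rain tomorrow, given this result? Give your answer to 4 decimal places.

P(H | E) ≈ 0.4305

Let H be the event that it will rain tomorrow. P(H) = 0.19, so P(¬H) = 0.81. With E the 'rain-predicted' result, P(E|H) = 0.87 and P(E|¬H) = 0.27.
P(E) = 0.87·0.19 + 0.27·0.81 = 0.16530 + 0.21870 = 0.38400.
By Bayes' theorem, P(H|E) = 0.16530 / 0.38400 = 0.4305.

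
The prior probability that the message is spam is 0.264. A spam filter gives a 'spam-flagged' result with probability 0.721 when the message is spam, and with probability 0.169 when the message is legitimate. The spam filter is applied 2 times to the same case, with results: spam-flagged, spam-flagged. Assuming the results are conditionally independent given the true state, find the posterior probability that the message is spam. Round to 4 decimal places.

Let H be the event that the message is spam; start with P(H) = 0.264. P('spam-flagged'|H) = 0.721, P('spam-flagged'|¬H) = 0.169.
Update on result 1 ('spam-flagged'): P(H) ← 0.721·0.2640 / (0.721·0.2640 + 0.169·0.7360) = 0.19034/0.31473 = 0.6048.
Update on result 2 ('spam-flagged'): P(H) ← 0.721·0.6048 / (0.721·0.6048 + 0.169·0.3952) = 0.43605/0.50284 = 0.8672.

Posterior P(H) ≈ 0.8672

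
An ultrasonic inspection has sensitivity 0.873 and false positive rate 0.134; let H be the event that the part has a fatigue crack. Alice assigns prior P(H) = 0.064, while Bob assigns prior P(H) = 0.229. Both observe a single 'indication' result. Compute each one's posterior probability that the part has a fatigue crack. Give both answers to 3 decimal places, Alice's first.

Alice: 0.308; Bob: 0.659

P('+'|H) = 0.873, P('+'|¬H) = 0.134.
Alice: numerator 0.873·0.064 = 0.055872; evidence = 0.055872+0.134·0.936 = 0.18130; posterior = 0.308.
Bob: numerator 0.873·0.229 = 0.19992; evidence = 0.19992+0.134·0.771 = 0.30323; posterior = 0.659.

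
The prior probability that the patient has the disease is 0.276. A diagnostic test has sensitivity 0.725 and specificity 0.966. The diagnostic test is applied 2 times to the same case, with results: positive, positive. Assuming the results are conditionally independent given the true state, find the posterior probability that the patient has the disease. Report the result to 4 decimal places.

Let H be the event that the patient has the disease; start with P(H) = 0.276. P('positive'|H) = 0.725, P('positive'|¬H) = 0.034.
Update on result 1 ('positive'): P(H) ← 0.725·0.2760 / (0.725·0.2760 + 0.034·0.7240) = 0.20010/0.22472 = 0.8905.
Update on result 2 ('positive'): P(H) ← 0.725·0.8905 / (0.725·0.8905 + 0.034·0.1095) = 0.64558/0.64931 = 0.9943.

Posterior P(H) ≈ 0.9943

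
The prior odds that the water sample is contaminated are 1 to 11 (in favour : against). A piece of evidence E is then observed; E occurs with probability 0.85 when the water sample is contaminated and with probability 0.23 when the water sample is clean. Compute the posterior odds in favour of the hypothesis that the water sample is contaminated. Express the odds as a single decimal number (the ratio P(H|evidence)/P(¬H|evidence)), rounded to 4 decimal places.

Posterior odds ≈ 0.3360

Prior odds = 1/11 = 0.090909. In log-odds, ln(0.090909) = -2.3979.
Add log likelihood ratio: ln(3.6957) = 1.3072.
Posterior log-odds = -1.0907, so posterior odds = exp(-1.0907) = 0.33597.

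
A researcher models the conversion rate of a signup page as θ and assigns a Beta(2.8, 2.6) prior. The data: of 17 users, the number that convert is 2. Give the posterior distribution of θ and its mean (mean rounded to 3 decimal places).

The binomial likelihood is conjugate to the Beta prior: with 2 successes and 15 failures, the posterior is Beta(2.8+2, 2.6+15) = Beta(4.8, 17.6).
E[θ | data] = 4.8/(4.8+17.6) = 0.214.

Posterior: Beta(4.8, 17.6); mean ≈ 0.214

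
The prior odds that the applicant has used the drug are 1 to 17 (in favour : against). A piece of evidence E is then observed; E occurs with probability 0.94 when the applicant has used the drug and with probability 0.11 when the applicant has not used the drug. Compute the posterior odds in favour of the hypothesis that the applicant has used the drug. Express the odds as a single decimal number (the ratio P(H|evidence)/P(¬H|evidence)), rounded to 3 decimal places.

Posterior odds ≈ 0.503

Prior odds = 1/17 = 0.058824. In log-odds, ln(0.058824) = -2.8332.
Add log likelihood ratio: ln(8.5455) = 2.1454.
Posterior log-odds = -0.68781, so posterior odds = exp(-0.68781) = 0.50267.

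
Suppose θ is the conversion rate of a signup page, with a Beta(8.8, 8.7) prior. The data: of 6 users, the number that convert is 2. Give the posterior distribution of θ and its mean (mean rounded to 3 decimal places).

The binomial likelihood is conjugate to the Beta prior: with 2 successes and 4 failures, the posterior is Beta(8.8+2, 8.7+4) = Beta(10.8, 12.7).
Posterior mean = α/(α+β) = 10.8/23.5 = 0.460.

Posterior: Beta(10.8, 12.7); mean ≈ 0.460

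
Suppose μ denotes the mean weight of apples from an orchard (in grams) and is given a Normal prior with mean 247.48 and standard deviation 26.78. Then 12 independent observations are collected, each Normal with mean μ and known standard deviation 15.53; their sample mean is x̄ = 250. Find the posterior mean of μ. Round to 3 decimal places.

With known σ, the Normal prior is conjugate. Weight on the data is w = (n/σ²)/(n/σ² + 1/τ₀²) = 0.0497552/(0.0497552+0.00139437) = 0.97274.
Posterior mean = w·x̄ + (1−w)·μ₀ = 0.97274·250 + 0.027261·247.48 = 249.931.

Posterior mean ≈ 249.931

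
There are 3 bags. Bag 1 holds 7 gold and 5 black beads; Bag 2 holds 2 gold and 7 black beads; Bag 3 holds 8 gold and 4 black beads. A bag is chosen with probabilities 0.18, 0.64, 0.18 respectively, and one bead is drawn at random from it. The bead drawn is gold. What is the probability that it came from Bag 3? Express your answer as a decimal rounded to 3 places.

Posterior probability ≈ 0.327

P(gold|Bag 1) = 0.5833; P(gold|Bag 2) = 0.2222; P(gold|Bag 3) = 0.6667.
Prior × likelihood for each source: 0.18·0.5833=0.1050, 0.64·0.2222=0.1422, 0.18·0.6667=0.1200. Summing gives P(gold) = 0.36722.
P(Bag 3 | gold) = 0.1200 / 0.36722 = 0.327.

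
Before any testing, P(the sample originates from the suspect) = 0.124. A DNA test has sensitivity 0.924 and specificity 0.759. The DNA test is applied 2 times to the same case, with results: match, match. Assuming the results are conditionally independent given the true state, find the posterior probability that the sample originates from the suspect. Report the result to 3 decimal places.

Posterior P(H) ≈ 0.675

With H the event that the sample originates from the suspect, the joint likelihood of the observed sequence is P(data|H) = 0.924·0.924 = 0.85378 and P(data|¬H) = 0.241·0.241 = 0.058081.
Bayes: P(H|data) = 0.124·0.85378 / (0.124·0.85378 + 0.876·0.058081) = 0.10587/0.15675 = 0.6754.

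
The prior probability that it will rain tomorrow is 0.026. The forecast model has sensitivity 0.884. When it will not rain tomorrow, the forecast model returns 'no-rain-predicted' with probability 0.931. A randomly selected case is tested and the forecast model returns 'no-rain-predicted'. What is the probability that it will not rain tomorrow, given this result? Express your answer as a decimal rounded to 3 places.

Write H for 'it will rain tomorrow'. Prior odds H:¬H = 0.026/0.974 = 0.026694. For the 'no-rain-predicted' outcome, the likelihood ratio is 0.116/0.931 = 0.12460.
Posterior odds = 0.026694 × 0.12460 = 0.0033260, so P(H|E) = 0.0033260/(1+0.0033260) = 0.003. Then P(¬H|E) = 1 − 0.003 = 0.997.

P(¬H | E) ≈ 0.997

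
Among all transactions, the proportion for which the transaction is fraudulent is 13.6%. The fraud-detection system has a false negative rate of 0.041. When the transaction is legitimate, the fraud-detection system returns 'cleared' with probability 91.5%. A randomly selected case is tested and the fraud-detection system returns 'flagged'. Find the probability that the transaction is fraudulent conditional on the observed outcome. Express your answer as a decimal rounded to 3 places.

Write H for 'the transaction is fraudulent'. Prior odds H:¬H = 0.136/0.864 = 0.15741. For the 'flagged' outcome, the likelihood ratio is 0.959/0.085 = 11.282.
Posterior odds = 0.15741 × 11.282 = 1.7759, so P(H|E) = 1.7759/(1+1.7759) = 0.640.

P(H | E) ≈ 0.640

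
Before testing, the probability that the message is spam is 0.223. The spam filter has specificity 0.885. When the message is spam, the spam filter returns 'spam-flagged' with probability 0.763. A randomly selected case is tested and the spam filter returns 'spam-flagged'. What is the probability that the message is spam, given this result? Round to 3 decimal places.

Let H be the event that the message is spam. P(H) = 0.223, so P(¬H) = 0.777. With E the 'spam-flagged' result, P(E|H) = 0.763 and P(E|¬H) = 0.115.
P(E) = 0.763·0.223 + 0.115·0.777 = 0.17015 + 0.089355 = 0.25950.
By Bayes' theorem, P(H|E) = 0.17015 / 0.25950 = 0.656.

P(H | E) ≈ 0.656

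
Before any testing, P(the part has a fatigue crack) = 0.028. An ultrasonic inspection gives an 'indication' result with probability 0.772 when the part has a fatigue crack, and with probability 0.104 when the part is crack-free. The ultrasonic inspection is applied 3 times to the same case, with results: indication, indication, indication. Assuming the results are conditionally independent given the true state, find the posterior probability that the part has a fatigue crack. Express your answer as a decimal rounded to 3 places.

Posterior P(H) ≈ 0.922

Let H be the event that the part has a fatigue crack; start with P(H) = 0.028. P('indication'|H) = 0.772, P('indication'|¬H) = 0.104.
Update on result 1 ('indication'): P(H) ← 0.772·0.0280 / (0.772·0.0280 + 0.104·0.9720) = 0.021616/0.12270 = 0.1762.
Update on result 2 ('indication'): P(H) ← 0.772·0.1762 / (0.772·0.1762 + 0.104·0.8238) = 0.13600/0.22168 = 0.6135.
Update on result 3 ('indication'): P(H) ← 0.772·0.6135 / (0.772·0.6135 + 0.104·0.3865) = 0.47362/0.51382 = 0.9218.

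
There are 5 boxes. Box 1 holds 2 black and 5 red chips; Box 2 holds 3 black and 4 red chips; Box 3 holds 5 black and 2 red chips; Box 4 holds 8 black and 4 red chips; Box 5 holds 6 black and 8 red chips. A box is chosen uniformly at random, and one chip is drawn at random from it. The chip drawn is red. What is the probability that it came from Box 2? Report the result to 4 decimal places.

Tabulate prior·likelihood by source: [1] prior 0.2, lik 0.7143, product 0.1429; [2] prior 0.2, lik 0.5714, product 0.1143; [3] prior 0.2, lik 0.2857, product 0.05714; [4] prior 0.2, lik 0.3333, product 0.06667; [5] prior 0.2, lik 0.5714, product 0.1143.
Normalizing constant = 0.49524; the posterior for Box 2 is its product over the sum, 0.1143/0.49524 = 0.2308.

Posterior probability ≈ 0.2308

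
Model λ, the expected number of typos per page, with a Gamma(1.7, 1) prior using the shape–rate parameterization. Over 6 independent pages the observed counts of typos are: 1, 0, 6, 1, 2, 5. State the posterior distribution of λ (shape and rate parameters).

The Poisson likelihood adds the total count to the shape and the number of exposure periods to the rate. Here ∑xᵢ = 15 and n = 6, so shape 1.7→16.7 and rate 1→7.

Posterior: Gamma(shape=16.7, rate=7)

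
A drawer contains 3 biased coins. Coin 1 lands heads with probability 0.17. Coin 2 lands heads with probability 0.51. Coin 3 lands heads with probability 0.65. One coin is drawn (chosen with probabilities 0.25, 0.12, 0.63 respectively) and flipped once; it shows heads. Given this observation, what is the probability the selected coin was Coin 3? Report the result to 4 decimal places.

P(heads|C1) = 0.17; P(heads|C2) = 0.51; P(heads|C3) = 0.65.
Prior × likelihood for each source: 0.25·0.17=0.04250, 0.12·0.51=0.06120, 0.63·0.65=0.4095. Summing gives P(heads) = 0.51320.
P(Coin 3 | heads) = 0.4095 / 0.51320 = 0.7979.

Posterior probability ≈ 0.7979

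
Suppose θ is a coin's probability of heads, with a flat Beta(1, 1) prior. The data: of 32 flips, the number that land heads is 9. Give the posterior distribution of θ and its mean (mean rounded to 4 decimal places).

Observing 9 successes and 23 failures updates Beta(1, 1) by adding the success and failure counts to the two shape parameters: α = 1+9 = 10, β = 1+23 = 24.
E[θ | data] = 10/(10+24) = 0.2941.

Posterior: Beta(10, 24); mean ≈ 0.2941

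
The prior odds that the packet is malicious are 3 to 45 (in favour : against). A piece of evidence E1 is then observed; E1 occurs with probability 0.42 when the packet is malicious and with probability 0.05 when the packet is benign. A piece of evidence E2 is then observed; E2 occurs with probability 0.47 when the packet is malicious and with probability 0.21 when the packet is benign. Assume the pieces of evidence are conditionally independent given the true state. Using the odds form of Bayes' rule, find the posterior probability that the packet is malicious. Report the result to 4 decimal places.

Prior odds = 3/45 = 0.066667.
Likelihood ratio for E1 = 0.42/0.05 = 8.4000.
Likelihood ratio for E2 = 0.47/0.21 = 2.2381.
Posterior odds = prior odds × LR₁ × LR₂ = 1.2533.
Posterior probability = odds/(1+odds) = 1.2533/2.2533 = 0.5562.

Posterior probability ≈ 0.5562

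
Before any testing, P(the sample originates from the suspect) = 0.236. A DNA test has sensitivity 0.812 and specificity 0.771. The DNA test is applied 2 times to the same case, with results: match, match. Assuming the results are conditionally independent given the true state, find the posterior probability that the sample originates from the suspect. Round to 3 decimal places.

Posterior P(H) ≈ 0.795

With H the event that the sample originates from the suspect, the joint likelihood of the observed sequence is P(data|H) = 0.812·0.812 = 0.65934 and P(data|¬H) = 0.229·0.229 = 0.052441.
Bayes: P(H|data) = 0.236·0.65934 / (0.236·0.65934 + 0.764·0.052441) = 0.15561/0.19567 = 0.7952.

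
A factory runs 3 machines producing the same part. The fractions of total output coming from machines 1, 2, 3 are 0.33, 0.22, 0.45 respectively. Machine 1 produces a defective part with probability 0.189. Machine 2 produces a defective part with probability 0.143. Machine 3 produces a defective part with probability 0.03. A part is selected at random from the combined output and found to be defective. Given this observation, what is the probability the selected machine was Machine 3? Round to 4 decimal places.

P(defective|M1) = 0.189; P(defective|M2) = 0.143; P(defective|M3) = 0.03.
Prior × likelihood for each source: 0.33·0.189=0.06237, 0.22·0.143=0.03146, 0.45·0.03=0.01350. Summing gives P(defective) = 0.10733.
P(Machine 3 | defective) = 0.01350 / 0.10733 = 0.1258.

Posterior probability ≈ 0.1258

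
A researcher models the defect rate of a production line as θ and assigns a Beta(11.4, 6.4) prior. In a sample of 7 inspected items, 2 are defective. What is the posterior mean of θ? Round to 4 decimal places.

Posterior mean ≈ 0.5403

The binomial likelihood is conjugate to the Beta prior: with 2 successes and 5 failures, the posterior is Beta(11.4+2, 6.4+5) = Beta(13.4, 11.4).
E[θ | data] = 13.4/(13.4+11.4) = 0.5403.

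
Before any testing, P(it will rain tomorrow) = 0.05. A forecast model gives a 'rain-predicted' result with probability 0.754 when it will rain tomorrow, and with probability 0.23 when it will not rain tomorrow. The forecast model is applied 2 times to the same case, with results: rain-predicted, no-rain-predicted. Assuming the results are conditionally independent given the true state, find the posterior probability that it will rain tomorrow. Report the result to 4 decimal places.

Posterior P(H) ≈ 0.0522

With H the event that it will rain tomorrow, the joint likelihood of the observed sequence is P(data|H) = 0.754·0.246 = 0.18548 and P(data|¬H) = 0.23·0.77 = 0.17710.
Bayes: P(H|data) = 0.05·0.18548 / (0.05·0.18548 + 0.95·0.17710) = 0.0092742/0.17752 = 0.0522.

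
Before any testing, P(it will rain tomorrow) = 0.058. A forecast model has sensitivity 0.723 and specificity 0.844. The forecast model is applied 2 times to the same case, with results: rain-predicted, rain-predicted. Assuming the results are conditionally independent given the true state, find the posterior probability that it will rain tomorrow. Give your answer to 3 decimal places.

Posterior P(H) ≈ 0.569

Let H be the event that it will rain tomorrow; start with P(H) = 0.058. P('rain-predicted'|H) = 0.723, P('rain-predicted'|¬H) = 0.156.
Update on result 1 ('rain-predicted'): P(H) ← 0.723·0.0580 / (0.723·0.0580 + 0.156·0.9420) = 0.041934/0.18889 = 0.2220.
Update on result 2 ('rain-predicted'): P(H) ← 0.723·0.2220 / (0.723·0.2220 + 0.156·0.7780) = 0.16051/0.28188 = 0.5694.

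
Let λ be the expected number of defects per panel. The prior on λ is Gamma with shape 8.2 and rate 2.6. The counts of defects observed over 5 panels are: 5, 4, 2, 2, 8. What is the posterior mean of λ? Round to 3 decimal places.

The Poisson likelihood adds the total count to the shape and the number of exposure periods to the rate. Here ∑xᵢ = 21 and n = 5, so shape 8.2→29.2 and rate 2.6→7.6.
Posterior mean = shape/rate = 29.2/7.6 = 3.842.

Posterior mean ≈ 3.842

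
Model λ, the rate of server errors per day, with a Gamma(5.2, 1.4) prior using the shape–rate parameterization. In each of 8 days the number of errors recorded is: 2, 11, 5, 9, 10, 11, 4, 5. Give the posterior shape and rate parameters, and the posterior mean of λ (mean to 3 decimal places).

Posterior: Gamma(shape=62.2, rate=9.4); mean ≈ 6.617

The Poisson likelihood adds the total count to the shape and the number of exposure periods to the rate. Here ∑xᵢ = 57 and n = 8, so shape 5.2→62.2 and rate 1.4→9.4.
Posterior mean = shape/rate = 62.2/9.4 = 6.617.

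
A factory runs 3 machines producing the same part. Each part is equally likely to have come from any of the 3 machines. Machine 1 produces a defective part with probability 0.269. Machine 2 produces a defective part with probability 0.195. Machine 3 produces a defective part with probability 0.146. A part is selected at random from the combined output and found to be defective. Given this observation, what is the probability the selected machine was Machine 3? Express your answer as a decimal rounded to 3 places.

Tabulate prior·likelihood by source: [1] prior 0.333333, lik 0.269, product 0.08967; [2] prior 0.333333, lik 0.195, product 0.06500; [3] prior 0.333333, lik 0.146, product 0.04867.
Normalizing constant = 0.20333; the posterior for Machine 3 is its product over the sum, 0.04867/0.20333 = 0.239.

Posterior probability ≈ 0.239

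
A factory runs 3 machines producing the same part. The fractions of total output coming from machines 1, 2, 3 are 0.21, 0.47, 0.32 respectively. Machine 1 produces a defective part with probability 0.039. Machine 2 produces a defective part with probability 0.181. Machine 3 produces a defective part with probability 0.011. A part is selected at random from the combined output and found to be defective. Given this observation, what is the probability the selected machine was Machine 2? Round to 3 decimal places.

Tabulate prior·likelihood by source: [1] prior 0.21, lik 0.039, product 0.008190; [2] prior 0.47, lik 0.181, product 0.08507; [3] prior 0.32, lik 0.011, product 0.003520.
Normalizing constant = 0.096780; the posterior for Machine 2 is its product over the sum, 0.08507/0.096780 = 0.879.

Posterior probability ≈ 0.879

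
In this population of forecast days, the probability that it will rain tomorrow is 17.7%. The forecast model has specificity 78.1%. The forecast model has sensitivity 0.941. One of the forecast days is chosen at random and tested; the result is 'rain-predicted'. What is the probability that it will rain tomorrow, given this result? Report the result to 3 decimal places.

P(H | E) ≈ 0.480

Write H for 'it will rain tomorrow'. Prior odds H:¬H = 0.177/0.823 = 0.21507. For the 'rain-predicted' outcome, the likelihood ratio is 0.941/0.219 = 4.2968.
Posterior odds = 0.21507 × 4.2968 = 0.92410, so P(H|E) = 0.92410/(1+0.92410) = 0.480.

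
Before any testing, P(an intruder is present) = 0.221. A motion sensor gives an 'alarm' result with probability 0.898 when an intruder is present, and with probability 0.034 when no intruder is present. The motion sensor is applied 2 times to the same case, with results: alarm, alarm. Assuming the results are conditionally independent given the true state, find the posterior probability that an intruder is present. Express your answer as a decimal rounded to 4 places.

Let H be the event that an intruder is present; start with P(H) = 0.221. P('alarm'|H) = 0.898, P('alarm'|¬H) = 0.034.
Update on result 1 ('alarm'): P(H) ← 0.898·0.2210 / (0.898·0.2210 + 0.034·0.7790) = 0.19846/0.22494 = 0.8823.
Update on result 2 ('alarm'): P(H) ← 0.898·0.8823 / (0.898·0.8823 + 0.034·0.1177) = 0.79227/0.79627 = 0.9950.

Posterior P(H) ≈ 0.9950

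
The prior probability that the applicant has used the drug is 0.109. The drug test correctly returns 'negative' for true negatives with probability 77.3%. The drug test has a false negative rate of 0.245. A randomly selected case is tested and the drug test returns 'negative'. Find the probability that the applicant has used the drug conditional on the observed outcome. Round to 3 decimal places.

P(H | E) ≈ 0.037

Write H for 'the applicant has used the drug'. Prior odds H:¬H = 0.109/0.891 = 0.12233. For the 'negative' outcome, the likelihood ratio is 0.245/0.773 = 0.31695.
Posterior odds = 0.12233 × 0.31695 = 0.038774, so P(H|E) = 0.038774/(1+0.038774) = 0.037.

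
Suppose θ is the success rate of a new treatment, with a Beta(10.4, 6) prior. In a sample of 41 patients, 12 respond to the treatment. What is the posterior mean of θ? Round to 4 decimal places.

Observing 12 successes and 29 failures updates Beta(10.4, 6) by adding the success and failure counts to the two shape parameters: α = 10.4+12 = 22.4, β = 6+29 = 35.
E[θ | data] = 22.4/(22.4+35) = 0.3902.

Posterior mean ≈ 0.3902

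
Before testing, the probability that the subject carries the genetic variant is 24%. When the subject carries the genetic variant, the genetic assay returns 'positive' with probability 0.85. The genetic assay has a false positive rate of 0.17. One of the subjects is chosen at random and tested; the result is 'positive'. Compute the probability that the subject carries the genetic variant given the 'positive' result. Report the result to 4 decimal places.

P(H | E) ≈ 0.6122

Let H be the event that the subject carries the genetic variant. P(H) = 0.24, so P(¬H) = 0.76. With E the 'positive' result, P(E|H) = 0.85 and P(E|¬H) = 0.17.
P(E) = 0.85·0.24 + 0.17·0.76 = 0.20400 + 0.12920 = 0.33320.
By Bayes' theorem, P(H|E) = 0.20400 / 0.33320 = 0.6122.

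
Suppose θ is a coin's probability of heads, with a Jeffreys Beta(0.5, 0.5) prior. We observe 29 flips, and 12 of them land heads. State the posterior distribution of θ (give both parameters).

Observing 12 successes and 17 failures updates Beta(0.5, 0.5) by adding the success and failure counts to the two shape parameters: α = 0.5+12 = 12.5, β = 0.5+17 = 17.5.

Posterior: Beta(12.5, 17.5)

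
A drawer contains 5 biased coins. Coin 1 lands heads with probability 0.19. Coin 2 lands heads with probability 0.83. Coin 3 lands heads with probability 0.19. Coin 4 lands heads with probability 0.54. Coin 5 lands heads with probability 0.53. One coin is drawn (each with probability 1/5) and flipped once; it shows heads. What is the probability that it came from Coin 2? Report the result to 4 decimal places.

P(heads|C1) = 0.19; P(heads|C2) = 0.83; P(heads|C3) = 0.19; P(heads|C4) = 0.54; P(heads|C5) = 0.53.
Prior × likelihood for each source: 0.2·0.19=0.03800, 0.2·0.83=0.1660, 0.2·0.19=0.03800, 0.2·0.54=0.1080, 0.2·0.53=0.1060. Summing gives P(heads) = 0.45600.
P(Coin 2 | heads) = 0.1660 / 0.45600 = 0.3640.

Posterior probability ≈ 0.3640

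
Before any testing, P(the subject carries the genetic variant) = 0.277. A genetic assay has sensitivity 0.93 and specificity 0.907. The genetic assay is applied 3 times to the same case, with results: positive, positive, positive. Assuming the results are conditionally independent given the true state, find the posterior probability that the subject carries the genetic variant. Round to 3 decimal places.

With H the event that the subject carries the genetic variant, the joint likelihood of the observed sequence is P(data|H) = 0.93·0.93·0.93 = 0.80436 and P(data|¬H) = 0.093·0.093·0.093 = 0.00080436.
Bayes: P(H|data) = 0.277·0.80436 / (0.277·0.80436 + 0.723·0.00080436) = 0.22281/0.22339 = 0.9974.

Posterior P(H) ≈ 0.997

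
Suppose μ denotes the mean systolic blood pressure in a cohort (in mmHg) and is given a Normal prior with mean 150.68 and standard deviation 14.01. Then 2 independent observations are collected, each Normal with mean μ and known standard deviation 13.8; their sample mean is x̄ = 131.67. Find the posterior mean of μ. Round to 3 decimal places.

Posterior mean ≈ 137.880

With known σ, the Normal prior is conjugate. Weight on the data is w = (n/σ²)/(n/σ² + 1/τ₀²) = 0.0105020/(0.0105020+0.00509476) = 0.67334.
Posterior mean = w·x̄ + (1−w)·μ₀ = 0.67334·131.67 + 0.32666·150.68 = 137.880.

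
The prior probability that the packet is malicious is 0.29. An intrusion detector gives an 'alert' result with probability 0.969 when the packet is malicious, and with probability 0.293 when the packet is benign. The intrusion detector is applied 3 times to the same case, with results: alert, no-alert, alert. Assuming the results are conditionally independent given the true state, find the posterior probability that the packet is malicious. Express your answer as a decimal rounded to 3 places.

Posterior P(H) ≈ 0.164

Let H be the event that the packet is malicious; start with P(H) = 0.29. P('alert'|H) = 0.969, P('alert'|¬H) = 0.293.
Update on result 1 ('alert'): P(H) ← 0.969·0.2900 / (0.969·0.2900 + 0.293·0.7100) = 0.28101/0.48904 = 0.5746.
Update on result 2 ('no-alert'): P(H) ← 0.031·0.5746 / (0.031·0.5746 + 0.707·0.4254) = 0.017813/0.31856 = 0.0559.
Update on result 3 ('alert'): P(H) ← 0.969·0.0559 / (0.969·0.0559 + 0.293·0.9441) = 0.054184/0.33080 = 0.1638.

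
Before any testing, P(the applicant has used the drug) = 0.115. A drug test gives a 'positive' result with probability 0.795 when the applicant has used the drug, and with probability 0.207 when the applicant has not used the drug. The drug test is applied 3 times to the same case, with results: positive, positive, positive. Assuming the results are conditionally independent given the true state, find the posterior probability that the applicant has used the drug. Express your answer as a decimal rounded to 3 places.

Let H be the event that the applicant has used the drug; start with P(H) = 0.115. P('positive'|H) = 0.795, P('positive'|¬H) = 0.207.
Update on result 1 ('positive'): P(H) ← 0.795·0.1150 / (0.795·0.1150 + 0.207·0.8850) = 0.091425/0.27462 = 0.3329.
Update on result 2 ('positive'): P(H) ← 0.795·0.3329 / (0.795·0.3329 + 0.207·0.6671) = 0.26467/0.40275 = 0.6571.
Update on result 3 ('positive'): P(H) ← 0.795·0.6571 / (0.795·0.6571 + 0.207·0.3429) = 0.52243/0.59340 = 0.8804.

Posterior P(H) ≈ 0.880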